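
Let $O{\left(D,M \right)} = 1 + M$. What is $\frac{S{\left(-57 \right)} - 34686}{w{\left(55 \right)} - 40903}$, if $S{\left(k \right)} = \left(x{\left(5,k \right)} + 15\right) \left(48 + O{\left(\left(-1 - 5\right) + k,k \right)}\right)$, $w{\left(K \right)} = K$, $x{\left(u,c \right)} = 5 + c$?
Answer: $\frac{17195}{20424} \approx 0.8419$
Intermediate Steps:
$S{\left(k \right)} = \left(20 + k\right) \left(49 + k\right)$ ($S{\left(k \right)} = \left(\left(5 + k\right) + 15\right) \left(48 + \left(1 + k\right)\right) = \left(20 + k\right) \left(49 + k\right)$)
$\frac{S{\left(-57 \right)} - 34686}{w{\left(55 \right)} - 40903} = \frac{\left(980 + \left(-57\right)^{2} + 69 \left(-57\right)\right) - 34686}{55 - 40903} = \frac{\left(980 + 3249 - 3933\right) - 34686}{-40848} = \left(296 - 34686\right) \left(- \frac{1}{40848}\right) = \left(-34390\right) \left(- \frac{1}{40848}\right) = \frac{17195}{20424}$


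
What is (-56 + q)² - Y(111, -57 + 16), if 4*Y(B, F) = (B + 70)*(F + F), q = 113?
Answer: 13919/2 ≈ 6959.5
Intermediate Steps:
Y(B, F) = F*(70 + B)/2 (Y(B, F) = ((B + 70)*(F + F))/4 = ((70 + B)*(2*F))/4 = (2*F*(70 + B))/4 = F*(70 + B)/2)
(-56 + q)² - Y(111, -57 + 16) = (-56 + 113)² - (-57 + 16)*(70 + 111)/2 = 57² - (-41)*181/2 = 3249 - 1*(-7421/2) = 3249 + 7421/2 = 13919/2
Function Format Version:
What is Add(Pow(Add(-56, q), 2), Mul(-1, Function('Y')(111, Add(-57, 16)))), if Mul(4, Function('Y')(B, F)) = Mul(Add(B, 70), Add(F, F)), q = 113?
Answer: Rational(13919, 2) ≈ 6959.5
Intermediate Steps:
Function('Y')(B, F) = Mul(Rational(1, 2), F, Add(70, B)) (Function('Y')(B, F) = Mul(Rational(1, 4), Mul(Add(B, 70), Add(F, F))) = Mul(Rational(1, 4), Mul(Add(70, B), Mul(2, F))) = Mul(Rational(1, 4), Mul(2, F, Add(70, B))) = Mul(Rational(1, 2), F, Add(70, B)))
Add(Pow(Add(-56, q), 2), Mul(-1, Function('Y')(111, Add(-57, 16)))) = Add(Pow(Add(-56, 113), 2), Mul(-1, Mul(Rational(1, 2), Add(-57, 16), Add(70, 111)))) = Add(Pow(57, 2), Mul(-1, Mul(Rational(1, 2), -41, 181))) = Add(3249, Mul(-1, Rational(-7421, 2))) = Add(3249, Rational(7421, 2)) = Rational(13919, 2)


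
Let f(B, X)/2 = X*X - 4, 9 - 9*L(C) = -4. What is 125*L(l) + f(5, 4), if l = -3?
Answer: 1841/9 ≈ 204.56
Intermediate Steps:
L(C) = 13/9 (L(C) = 1 - ⅑*(-4) = 1 + 4/9 = 13/9)
f(B, X) = -8 + 2*X² (f(B, X) = 2*(X*X - 4) = 2*(X² - 4) = 2*(-4 + X²) = -8 + 2*X²)
125*L(l) + f(5, 4) = 125*(13/9) + (-8 + 2*4²) = 1625/9 + (-8 + 2*16) = 1625/9 + (-8 + 32) = 1625/9 + 24 = 1841/9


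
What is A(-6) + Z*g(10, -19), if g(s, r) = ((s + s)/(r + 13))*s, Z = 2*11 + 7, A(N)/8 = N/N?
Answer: -2876/3 ≈ -958.67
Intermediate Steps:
A(N) = 8 (A(N) = 8*(N/N) = 8*1 = 8)
Z = 29 (Z = 22 + 7 = 29)
g(s, r) = 2*s**2/(13 + r) (g(s, r) = ((2*s)/(13 + r))*s = (2*s/(13 + r))*s = 2*s**2/(13 + r))
A(-6) + Z*g(10, -19) = 8 + 29*(2*10**2/(13 - 19)) = 8 + 29*(2*100/(-6)) = 8 + 29*(2*100*(-1/6)) = 8 + 29*(-100/3) = 8 - 2900/3 = -2876/3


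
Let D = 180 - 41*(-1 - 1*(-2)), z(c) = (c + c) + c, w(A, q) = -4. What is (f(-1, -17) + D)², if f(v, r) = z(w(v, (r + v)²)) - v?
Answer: 16384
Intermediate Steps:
z(c) = 3*c (z(c) = 2*c + c = 3*c)
f(v, r) = -12 - v (f(v, r) = 3*(-4) - v = -12 - v)
D = 139 (D = 180 - 41*(-1 + 2) = 180 - 41*1 = 180 - 41 = 139)
(f(-1, -17) + D)² = ((-12 - 1*(-1)) + 139)² = ((-12 + 1) + 139)² = (-11 + 139)² = 128² = 16384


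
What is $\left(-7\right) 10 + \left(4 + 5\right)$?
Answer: $-61$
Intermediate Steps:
$\left(-7\right) 10 + \left(4 + 5\right) = -70 + 9 = -61$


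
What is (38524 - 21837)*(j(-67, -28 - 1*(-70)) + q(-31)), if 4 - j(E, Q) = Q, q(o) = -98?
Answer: -2269432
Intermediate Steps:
j(E, Q) = 4 - Q
(38524 - 21837)*(j(-67, -28 - 1*(-70)) + q(-31)) = (38524 - 21837)*((4 - (-28 - 1*(-70))) - 98) = 16687*((4 - (-28 + 70)) - 98) = 16687*((4 - 1*42) - 98) = 16687*((4 - 42) - 98) = 16687*(-38 - 98) = 16687*(-136) = -2269432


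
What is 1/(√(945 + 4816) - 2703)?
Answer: -2703/7300448 - √5761/7300448 ≈ -0.00038065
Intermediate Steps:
1/(√(945 + 4816) - 2703) = 1/(√5761 - 2703) = 1/(-2703 + √5761)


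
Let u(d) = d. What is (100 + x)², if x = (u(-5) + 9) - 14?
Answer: 8100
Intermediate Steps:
x = -10 (x = (-5 + 9) - 14 = 4 - 14 = -10)
(100 + x)² = (100 - 10)² = 90² = 8100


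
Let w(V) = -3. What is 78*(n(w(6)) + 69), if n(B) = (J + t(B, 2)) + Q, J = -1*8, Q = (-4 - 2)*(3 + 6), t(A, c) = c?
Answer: 702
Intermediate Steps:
Q = -54 (Q = -6*9 = -54)
J = -8
n(B) = -60 (n(B) = (-8 + 2) - 54 = -6 - 54 = -60)
78*(n(w(6)) + 69) = 78*(-60 + 69) = 78*9 = 702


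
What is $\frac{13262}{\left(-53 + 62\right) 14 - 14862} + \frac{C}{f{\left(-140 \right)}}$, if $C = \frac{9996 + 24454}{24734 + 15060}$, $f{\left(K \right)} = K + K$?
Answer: $- \frac{463365947}{513103836} \approx -0.90306$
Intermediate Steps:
$f{\left(K \right)} = 2 K$
$C = \frac{17225}{19897}$ ($C = \frac{34450}{39794} = 34450 \cdot \frac{1}{39794} = \frac{17225}{19897} \approx 0.86571$)
$\frac{13262}{\left(-53 + 62\right) 14 - 14862} + \frac{C}{f{\left(-140 \right)}} = \frac{13262}{\left(-53 + 62\right) 14 - 14862} + \frac{17225}{19897 \cdot 2 \left(-140\right)} = \frac{13262}{9 \cdot 14 - 14862} + \frac{17225}{19897 \left(-280\right)} = \frac{13262}{126 - 14862} + \frac{17225}{19897} \left(- \frac{1}{280}\right) = \frac{13262}{-14736} - \frac{3445}{1114232} = 13262 \left(- \frac{1}{14736}\right) - \frac{3445}{1114232} = - \frac{6631}{7368} - \frac{3445}{1114232} = - \frac{463365947}{513103836}$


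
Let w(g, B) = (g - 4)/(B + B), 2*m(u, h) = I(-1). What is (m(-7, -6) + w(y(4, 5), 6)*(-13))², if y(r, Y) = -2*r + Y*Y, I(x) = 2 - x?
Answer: 22801/144 ≈ 158.34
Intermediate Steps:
m(u, h) = 3/2 (m(u, h) = (2 - 1*(-1))/2 = (2 + 1)/2 = (½)*3 = 3/2)
y(r, Y) = Y² - 2*r (y(r, Y) = -2*r + Y² = Y² - 2*r)
w(g, B) = (-4 + g)/(2*B) (w(g, B) = (-4 + g)/((2*B)) = (-4 + g)*(1/(2*B)) = (-4 + g)/(2*B))
(m(-7, -6) + w(y(4, 5), 6)*(-13))² = (3/2 + ((½)*(-4 + (5² - 2*4))/6)*(-13))² = (3/2 + ((½)*(⅙)*(-4 + (25 - 8)))*(-13))² = (3/2 + ((½)*(⅙)*(-4 + 17))*(-13))² = (3/2 + ((½)*(⅙)*13)*(-13))² = (3/2 + (13/12)*(-13))² = (3/2 - 169/12)² = (-151/12)² = 22801/144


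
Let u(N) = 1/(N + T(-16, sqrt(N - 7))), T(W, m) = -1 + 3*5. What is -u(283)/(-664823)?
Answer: 1/197452431 ≈ 5.0645e-9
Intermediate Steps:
T(W, m) = 14 (T(W, m) = -1 + 15 = 14)
u(N) = 1/(14 + N) (u(N) = 1/(N + 14) = 1/(14 + N))
-u(283)/(-664823) = -1/(14 + 283)/(-664823) = -1/297*(-1/664823) = 1/197452431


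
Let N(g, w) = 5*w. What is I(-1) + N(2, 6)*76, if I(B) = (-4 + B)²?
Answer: 2305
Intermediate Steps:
I(-1) + N(2, 6)*76 = (-4 - 1)² + (5*6)*76 = (-5)² + 30*76 = 25 + 2280 = 2305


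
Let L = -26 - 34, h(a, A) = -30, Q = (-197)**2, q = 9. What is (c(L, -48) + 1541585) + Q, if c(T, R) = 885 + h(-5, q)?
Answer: 1581249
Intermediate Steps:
Q = 38809
L = -60
c(T, R) = 855 (c(T, R) = 885 - 30 = 855)
(c(L, -48) + 1541585) + Q = (855 + 1541585) + 38809 = 1542440 + 38809 = 1581249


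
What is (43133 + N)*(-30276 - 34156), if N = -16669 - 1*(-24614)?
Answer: -3291057696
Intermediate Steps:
N = 7945 (N = -16669 + 24614 = 7945)
(43133 + N)*(-30276 - 34156) = (43133 + 7945)*(-30276 - 34156) = 51078*(-64432) = -3291057696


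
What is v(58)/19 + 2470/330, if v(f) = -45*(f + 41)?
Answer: -142322/627 ≈ -226.99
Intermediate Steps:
v(f) = -1845 - 45*f (v(f) = -45*(41 + f) = -1845 - 45*f)
v(58)/19 + 2470/330 = (-1845 - 45*58)/19 + 2470/330 = (-1845 - 2610)*(1/19) + 2470*(1/330) = -4455*1/19 + 247/33 = -4455/19 + 247/33 = -142322/627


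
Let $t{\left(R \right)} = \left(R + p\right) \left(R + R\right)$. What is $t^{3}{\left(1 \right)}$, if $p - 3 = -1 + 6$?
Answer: $5832$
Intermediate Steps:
$p = 8$ ($p = 3 + \left(-1 + 6\right) = 3 + 5 = 8$)
$t{\left(R \right)} = 2 R \left(8 + R\right)$ ($t{\left(R \right)} = \left(R + 8\right) \left(R + R\right) = \left(8 + R\right) 2 R = 2 R \left(8 + R\right)$)
$t^{3}{\left(1 \right)} = \left(2 \cdot 1 \left(8 + 1\right)\right)^{3} = \left(2 \cdot 1 \cdot 9\right)^{3} = 18^{3} = 5832$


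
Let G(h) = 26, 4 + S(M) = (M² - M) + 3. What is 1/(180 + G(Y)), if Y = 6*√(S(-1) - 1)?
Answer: 1/206 ≈ 0.0048544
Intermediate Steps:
S(M) = -1 + M² - M (S(M) = -4 + ((M² - M) + 3) = -4 + (3 + M² - M) = -1 + M² - M)
Y = 0 (Y = 6*√((-1 + (-1)² - 1*(-1)) - 1) = 6*√((-1 + 1 + 1) - 1) = 6*√(1 - 1) = 6*√0 = 6*0 = 0)
1/(180 + G(Y)) = 1/(180 + 26) = 1/206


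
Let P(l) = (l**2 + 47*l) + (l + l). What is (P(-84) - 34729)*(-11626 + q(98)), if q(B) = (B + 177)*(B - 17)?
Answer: -338521061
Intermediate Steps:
P(l) = l**2 + 49*l (P(l) = (l**2 + 47*l) + 2*l = l**2 + 49*l)
q(B) = (-17 + B)*(177 + B) (q(B) = (177 + B)*(-17 + B) = (-17 + B)*(177 + B))
(P(-84) - 34729)*(-11626 + q(98)) = (-84*(49 - 84) - 34729)*(-11626 + (-3009 + 98**2 + 160*98)) = (-84*(-35) - 34729)*(-11626 + (-3009 + 9604 + 15680)) = (2940 - 34729)*(-11626 + 22275) = -31789*10649 = -338521061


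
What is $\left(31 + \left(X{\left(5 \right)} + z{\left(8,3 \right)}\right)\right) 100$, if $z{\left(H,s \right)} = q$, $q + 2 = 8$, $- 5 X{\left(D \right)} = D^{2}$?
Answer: $3200$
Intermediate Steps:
$X{\left(D \right)} = - \frac{D^{2}}{5}$
$q = 6$ ($q = -2 + 8 = 6$)
$z{\left(H,s \right)} = 6$
$\left(31 + \left(X{\left(5 \right)} + z{\left(8,3 \right)}\right)\right) 100 = \left(31 + \left(- \frac{5^{2}}{5} + 6\right)\right) 100 = \left(31 + \left(\left(- \frac{1}{5}\right) 25 + 6\right)\right) 100 = \left(31 + \left(-5 + 6\right)\right) 100 = \left(31 + 1\right) 100 = 32 \cdot 100 = 3200$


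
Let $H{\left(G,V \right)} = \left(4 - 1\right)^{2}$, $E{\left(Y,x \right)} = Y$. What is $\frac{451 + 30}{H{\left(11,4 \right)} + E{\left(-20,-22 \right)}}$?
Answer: $- \frac{481}{11} \approx -43.727$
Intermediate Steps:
$H{\left(G,V \right)} = 9$ ($H{\left(G,V \right)} = 3^{2} = 9$)
$\frac{451 + 30}{H{\left(11,4 \right)} + E{\left(-20,-22 \right)}} = \frac{451 + 30}{9 - 20} = \frac{481}{-11} = 481 \left(- \frac{1}{11}\right) = - \frac{481}{11}$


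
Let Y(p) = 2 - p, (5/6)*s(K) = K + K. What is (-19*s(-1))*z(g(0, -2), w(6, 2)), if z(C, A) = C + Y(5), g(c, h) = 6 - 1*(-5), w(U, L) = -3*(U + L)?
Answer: 1824/5 ≈ 364.80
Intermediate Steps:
s(K) = 12*K/5 (s(K) = 6*(K + K)/5 = 6*(2*K)/5 = 12*K/5)
w(U, L) = -3*L - 3*U (w(U, L) = -3*(L + U) = -3*L - 3*U)
g(c, h) = 11 (g(c, h) = 6 + 5 = 11)
z(C, A) = -3 + C (z(C, A) = C + (2 - 1*5) = C + (2 - 5) = C - 3 = -3 + C)
(-19*s(-1))*z(g(0, -2), w(6, 2)) = (-228*(-1)/5)*(-3 + 11) = -19*(-12/5)*8 = (228/5)*8 = 1824/5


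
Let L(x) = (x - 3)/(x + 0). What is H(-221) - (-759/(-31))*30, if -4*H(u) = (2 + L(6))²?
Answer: -365095/496 ≈ -736.08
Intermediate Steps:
L(x) = (-3 + x)/x
H(u) = -25/16 (H(u) = -(2 + (-3 + 6)/6)²/4 = -(2 + (⅙)*3)²/4 = -(2 + ½)²/4 = -(5/2)²/4 = -¼*25/4 = -25/16)
H(-221) - (-759/(-31))*30 = -25/16 - (-759/(-31))*30 = -25/16 - (-759*(-1)/31)*30 = -25/16 - (-23*(-33/31))*30 = -25/16 - 759*30/31 = -25/16 - 1*22770/31 = -25/16 - 22770/31 = -365095/496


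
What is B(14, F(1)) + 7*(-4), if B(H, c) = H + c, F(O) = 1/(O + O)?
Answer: -27/2 ≈ -13.500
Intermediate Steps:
F(O) = 1/(2*O)
B(14, F(1)) + 7*(-4) = (14 + (½)/1) + 7*(-4) = (14 + (½)*1) - 28 = (14 + ½) - 28 = 29/2 - 28 = -27/2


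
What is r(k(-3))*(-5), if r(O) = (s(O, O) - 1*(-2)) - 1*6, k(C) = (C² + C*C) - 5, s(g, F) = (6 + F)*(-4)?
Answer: 400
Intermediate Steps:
s(g, F) = -24 - 4*F
k(C) = -5 + 2*C² (k(C) = (C² + C²) - 5 = 2*C² - 5 = -5 + 2*C²)
r(O) = -28 - 4*O (r(O) = ((-24 - 4*O) - 1*(-2)) - 1*6 = ((-24 - 4*O) + 2) - 6 = (-22 - 4*O) - 6 = -28 - 4*O)
r(k(-3))*(-5) = (-28 - 4*(-5 + 2*(-3)²))*(-5) = (-28 - 4*(-5 + 2*9))*(-5) = (-28 - 4*(-5 + 18))*(-5) = (-28 - 4*13)*(-5) = (-28 - 52)*(-5) = -80*(-5) = 400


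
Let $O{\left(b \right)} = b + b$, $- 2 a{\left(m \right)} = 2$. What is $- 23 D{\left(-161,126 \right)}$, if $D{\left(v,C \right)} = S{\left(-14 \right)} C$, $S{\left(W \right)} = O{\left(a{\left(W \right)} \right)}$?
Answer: $5796$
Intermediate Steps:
$a{\left(m \right)} = -1$ ($a{\left(m \right)} = \left(- \frac{1}{2}\right) 2 = -1$)
$O{\left(b \right)} = 2 b$
$S{\left(W \right)} = -2$ ($S{\left(W \right)} = 2 \left(-1\right) = -2$)
$D{\left(v,C \right)} = - 2 C$
$- 23 D{\left(-161,126 \right)} = - 23 \left(\left(-2\right) 126\right) = \left(-23\right) \left(-252\right) = 5796$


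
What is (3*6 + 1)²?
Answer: 361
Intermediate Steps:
(3*6 + 1)² = (18 + 1)² = 19² = 361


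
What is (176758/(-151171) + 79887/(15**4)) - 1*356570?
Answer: -909612815814941/2551010625 ≈ -3.5657e+5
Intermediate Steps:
(176758/(-151171) + 79887/(15**4)) - 1*356570 = (176758*(-1/151171) + 79887/50625) - 356570 = (-176758/151171 + 79887*(1/50625)) - 356570 = (-176758/151171 + 26629/16875) - 356570 = 1042741309/2551010625 - 356570 = -909612815814941/2551010625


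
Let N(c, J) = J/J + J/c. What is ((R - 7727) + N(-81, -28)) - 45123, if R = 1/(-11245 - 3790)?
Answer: -64360941016/1217835 ≈ -52849.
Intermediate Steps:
R = -1/15035 (R = 1/(-15035) = -1/15035 ≈ -6.6511e-5)
N(c, J) = 1 + J/c
((R - 7727) + N(-81, -28)) - 45123 = ((-1/15035 - 7727) + (-28 - 81)/(-81)) - 45123 = (-116175446/15035 - 1/81*(-109)) - 45123 = (-116175446/15035 + 109/81) - 45123 = -9408572311/1217835 - 45123 = -64360941016/1217835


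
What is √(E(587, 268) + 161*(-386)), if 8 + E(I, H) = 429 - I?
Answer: 2*I*√15578 ≈ 249.62*I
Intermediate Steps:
E(I, H) = 421 - I (E(I, H) = -8 + (429 - I) = 421 - I)
√(E(587, 268) + 161*(-386)) = √((421 - 1*587) + 161*(-386)) = √((421 - 587) - 62146) = √(-166 - 62146) = √(-62312) = 2*I*√15578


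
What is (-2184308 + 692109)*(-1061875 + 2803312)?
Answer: -2598570549963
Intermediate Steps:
(-2184308 + 692109)*(-1061875 + 2803312) = -1492199*1741437 = -2598570549963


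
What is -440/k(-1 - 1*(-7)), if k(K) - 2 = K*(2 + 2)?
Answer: -220/13 ≈ -16.923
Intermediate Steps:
k(K) = 2 + 4*K (k(K) = 2 + K*(2 + 2) = 2 + K*4 = 2 + 4*K)
-440/k(-1 - 1*(-7)) = -440/(2 + 4*(-1 - 1*(-7))) = -440/(2 + 4*(-1 + 7)) = -440/(2 + 4*6) = -440/(2 + 24) = -440/26 = -440*1/26 = -220/13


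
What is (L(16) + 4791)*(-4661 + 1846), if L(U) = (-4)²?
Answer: -13531705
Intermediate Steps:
L(U) = 16
(L(16) + 4791)*(-4661 + 1846) = (16 + 4791)*(-4661 + 1846) = 4807*(-2815) = -13531705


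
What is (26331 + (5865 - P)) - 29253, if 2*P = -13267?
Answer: 19153/2 ≈ 9576.5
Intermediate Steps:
P = -13267/2 (P = (½)*(-13267) = -13267/2 ≈ -6633.5)
(26331 + (5865 - P)) - 29253 = (26331 + (5865 - 1*(-13267/2))) - 29253 = (26331 + (5865 + 13267/2)) - 29253 = (26331 + 24997/2) - 29253 = 77659/2 - 29253 = 19153/2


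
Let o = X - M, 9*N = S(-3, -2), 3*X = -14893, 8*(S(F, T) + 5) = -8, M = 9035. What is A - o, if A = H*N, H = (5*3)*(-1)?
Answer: 42028/3 ≈ 14009.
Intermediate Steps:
S(F, T) = -6 (S(F, T) = -5 + (1/8)*(-8) = -5 - 1 = -6)
H = -15 (H = 15*(-1) = -15)
X = -14893/3 (X = (1/3)*(-14893) = -14893/3 ≈ -4964.3)
N = -2/3 (N = (1/9)*(-6) = -2/3 ≈ -0.66667)
o = -41998/3 (o = -14893/3 - 1*9035 = -14893/3 - 9035 = -41998/3 ≈ -13999.)
A = 10 (A = -15*(-2/3) = 10)
A - o = 10 - 1*(-41998/3) = 10 + 41998/3 = 42028/3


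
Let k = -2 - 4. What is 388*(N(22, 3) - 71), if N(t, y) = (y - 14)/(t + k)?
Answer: -111259/4 ≈ -27815.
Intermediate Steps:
k = -6
N(t, y) = (-14 + y)/(-6 + t) (N(t, y) = (y - 14)/(t - 6) = (-14 + y)/(-6 + t))
388*(N(22, 3) - 71) = 388*((-14 + 3)/(-6 + 22) - 71) = 388*(-11/16 - 71) = 388*(-1147/16) = -111259/4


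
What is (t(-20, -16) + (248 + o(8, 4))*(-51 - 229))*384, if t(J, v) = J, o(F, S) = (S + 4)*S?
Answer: -30113280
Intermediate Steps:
o(F, S) = S*(4 + S) (o(F, S) = (4 + S)*S = S*(4 + S))
(t(-20, -16) + (248 + o(8, 4))*(-51 - 229))*384 = (-20 + (248 + 4*(4 + 4))*(-51 - 229))*384 = (-20 + (248 + 4*8)*(-280))*384 = (-20 + (248 + 32)*(-280))*384 = (-20 + 280*(-280))*384 = (-20 - 78400)*384 = -78420*384 = -30113280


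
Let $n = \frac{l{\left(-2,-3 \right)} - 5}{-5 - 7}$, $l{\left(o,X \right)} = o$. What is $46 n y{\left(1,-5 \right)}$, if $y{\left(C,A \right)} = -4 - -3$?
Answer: $- \frac{161}{6} \approx -26.833$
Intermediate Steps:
$y{\left(C,A \right)} = -1$ ($y{\left(C,A \right)} = -4 + 3 = -1$)
$n = \frac{7}{12}$ ($n = \frac{-2 - 5}{-5 - 7} = - \frac{7}{-12} = \left(-7\right) \left(- \frac{1}{12}\right) = \frac{7}{12} \approx 0.58333$)
$46 n y{\left(1,-5 \right)} = 46 \cdot \frac{7}{12} \left(-1\right) = \frac{161}{6} \left(-1\right) = - \frac{161}{6}$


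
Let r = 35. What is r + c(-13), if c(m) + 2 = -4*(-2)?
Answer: 41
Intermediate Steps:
c(m) = 6 (c(m) = -2 - 4*(-2) = -2 + 8 = 6)
r + c(-13) = 35 + 6 = 41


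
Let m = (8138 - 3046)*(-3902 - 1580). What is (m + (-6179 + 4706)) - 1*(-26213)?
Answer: -27889604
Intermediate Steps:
m = -27914344 (m = 5092*(-5482) = -27914344)
(m + (-6179 + 4706)) - 1*(-26213) = (-27914344 + (-6179 + 4706)) - 1*(-26213) = (-27914344 - 1473) + 26213 = -27915817 + 26213 = -27889604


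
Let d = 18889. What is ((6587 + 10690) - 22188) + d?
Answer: 13978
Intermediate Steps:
((6587 + 10690) - 22188) + d = ((6587 + 10690) - 22188) + 18889 = (17277 - 22188) + 18889 = -4911 + 18889 = 13978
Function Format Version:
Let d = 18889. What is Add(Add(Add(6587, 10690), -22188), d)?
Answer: 13978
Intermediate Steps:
Add(Add(Add(6587, 10690), -22188), d) = Add(Add(Add(6587, 10690), -22188), 18889) = Add(Add(17277, -22188), 18889) = Add(-4911, 18889) = 13978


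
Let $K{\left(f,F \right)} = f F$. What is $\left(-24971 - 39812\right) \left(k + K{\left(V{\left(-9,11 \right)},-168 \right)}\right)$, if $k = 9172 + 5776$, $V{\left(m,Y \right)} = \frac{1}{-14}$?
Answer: $-969153680$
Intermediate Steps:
$V{\left(m,Y \right)} = - \frac{1}{14}$
$k = 14948$
$K{\left(f,F \right)} = F f$
$\left(-24971 - 39812\right) \left(k + K{\left(V{\left(-9,11 \right)},-168 \right)}\right) = \left(-24971 - 39812\right) \left(14948 - -12\right) = \left(-24971 - 39812\right) \left(14948 + 12\right) = \left(-64783\right) 14960 = -969153680$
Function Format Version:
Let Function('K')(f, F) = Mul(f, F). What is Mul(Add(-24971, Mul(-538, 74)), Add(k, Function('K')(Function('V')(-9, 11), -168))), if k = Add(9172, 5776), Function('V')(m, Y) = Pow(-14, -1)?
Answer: -969153680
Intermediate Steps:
Function('V')(m, Y) = Rational(-1, 14)
k = 14948
Function('K')(f, F) = Mul(F, f)
Mul(Add(-24971, Mul(-538, 74)), Add(k, Function('K')(Function('V')(-9, 11), -168))) = Mul(Add(-24971, Mul(-538, 74)), Add(14948, Mul(-168, Rational(-1, 14)))) = Mul(Add(-24971, -39812), Add(14948, 12)) = Mul(-64783, 14960) = -969153680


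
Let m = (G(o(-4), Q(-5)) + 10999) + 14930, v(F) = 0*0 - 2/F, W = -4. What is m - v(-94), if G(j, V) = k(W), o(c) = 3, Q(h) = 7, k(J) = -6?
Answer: 1218380/47 ≈ 25923.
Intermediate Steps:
G(j, V) = -6
v(F) = -2/F (v(F) = 0 - 2/F = -2/F)
m = 25923 (m = (-6 + 10999) + 14930 = 10993 + 14930 = 25923)
m - v(-94) = 25923 - (-2)/(-94) = 25923 - (-2)*(-1)/94 = 25923 - 1*1/47 = 25923 - 1/47 = 1218380/47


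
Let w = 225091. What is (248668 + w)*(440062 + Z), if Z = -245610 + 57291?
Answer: 119265511937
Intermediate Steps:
Z = -188319
(248668 + w)*(440062 + Z) = (248668 + 225091)*(440062 - 188319) = 473759*251743 = 119265511937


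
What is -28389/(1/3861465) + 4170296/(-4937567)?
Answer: -541271548561060091/4937567 ≈ -1.0962e+11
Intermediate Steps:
-28389/(1/3861465) + 4170296/(-4937567) = -28389/1/3861465 + 4170296*(-1/4937567) = -28389*3861465 - 4170296/4937567 = -109623129885 - 4170296/4937567 = -541271548561060091/4937567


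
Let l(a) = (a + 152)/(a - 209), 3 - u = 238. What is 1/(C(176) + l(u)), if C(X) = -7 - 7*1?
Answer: -444/6133 ≈ -0.072395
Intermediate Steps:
u = -235 (u = 3 - 1*238 = 3 - 238 = -235)
l(a) = (152 + a)/(-209 + a)
C(X) = -14 (C(X) = -7 - 7 = -14)
1/(C(176) + l(u)) = 1/(-14 + (152 - 235)/(-209 - 235)) = 1/(-14 - 83/(-444)) = 1/(-14 - 1/444*(-83)) = 1/(-14 + 83/444) = 1/(-6133/444) = -444/6133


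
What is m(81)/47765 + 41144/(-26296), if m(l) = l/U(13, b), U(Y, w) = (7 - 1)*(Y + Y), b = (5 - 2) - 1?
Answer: -12773991791/8164184860 ≈ -1.5646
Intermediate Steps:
b = 2 (b = 3 - 1 = 2)
U(Y, w) = 12*Y (U(Y, w) = 6*(2*Y) = 12*Y)
m(l) = l/156 (m(l) = l/((12*13)) = l/156)
m(81)/47765 + 41144/(-26296) = ((1/156)*81)/47765 + 41144/(-26296) = (27/52)*(1/47765) + 41144*(-1/26296) = 27/2483780 - 5143/3287 = -12773991791/8164184860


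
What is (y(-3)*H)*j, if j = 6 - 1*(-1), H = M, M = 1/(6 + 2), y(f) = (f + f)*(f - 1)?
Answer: 21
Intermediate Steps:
y(f) = 2*f*(-1 + f) (y(f) = (2*f)*(-1 + f) = 2*f*(-1 + f))
M = ⅛ (M = 1/8 = ⅛ ≈ 0.12500)
H = ⅛ ≈ 0.12500
j = 7 (j = 6 + 1 = 7)
(y(-3)*H)*j = ((2*(-3)*(-1 - 3))*(⅛))*7 = ((2*(-3)*(-4))*(⅛))*7 = (24*(⅛))*7 = 3*7 = 21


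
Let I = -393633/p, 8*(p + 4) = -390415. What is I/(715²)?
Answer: 116632/7392824725 ≈ 1.5776e-5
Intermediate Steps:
p = -390447/8 (p = -4 + (⅛)*(-390415) = -4 - 390415/8 = -390447/8 ≈ -48806.)
I = 116632/14461 (I = -393633/(-390447/8) = -393633*(-8/390447) = 116632/14461 ≈ 8.0653)
I/(715²) = 116632/(14461*(715²)) = (116632/14461)/511225 = (116632/14461)*(1/511225) = 116632/7392824725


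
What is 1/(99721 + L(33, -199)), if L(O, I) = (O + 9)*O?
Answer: 1/101107 ≈ 9.8905e-6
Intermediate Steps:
L(O, I) = O*(9 + O) (L(O, I) = (9 + O)*O = O*(9 + O))
1/(99721 + L(33, -199)) = 1/(99721 + 33*(9 + 33)) = 1/(99721 + 33*42) = 1/(99721 + 1386) = 1/101107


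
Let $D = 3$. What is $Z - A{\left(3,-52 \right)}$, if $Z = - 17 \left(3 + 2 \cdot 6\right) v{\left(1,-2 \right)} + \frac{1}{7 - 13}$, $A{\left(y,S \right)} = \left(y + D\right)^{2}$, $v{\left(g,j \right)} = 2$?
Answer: $- \frac{3277}{6} \approx -546.17$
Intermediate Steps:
$A{\left(y,S \right)} = \left(3 + y\right)^{2}$ ($A{\left(y,S \right)} = \left(y + 3\right)^{2} = \left(3 + y\right)^{2}$)
$Z = - \frac{3061}{6}$ ($Z = - 17 \left(3 + 2 \cdot 6\right) 2 + \frac{1}{7 - 13} = - 17 \left(3 + 12\right) 2 + \frac{1}{-6} = - 17 \cdot 15 \cdot 2 - \frac{1}{6} = \left(-17\right) 30 - \frac{1}{6} = -510 - \frac{1}{6} = - \frac{3061}{6} \approx -510.17$)
$Z - A{\left(3,-52 \right)} = - \frac{3061}{6} - \left(3 + 3\right)^{2} = - \frac{3061}{6} - 6^{2} = - \frac{3061}{6} - 36 = - \frac{3277}{6}$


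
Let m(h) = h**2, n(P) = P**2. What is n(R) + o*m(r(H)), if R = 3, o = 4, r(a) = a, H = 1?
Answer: 13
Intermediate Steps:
n(R) + o*m(r(H)) = 3**2 + 4*1**2 = 9 + 4*1 = 9 + 4 = 13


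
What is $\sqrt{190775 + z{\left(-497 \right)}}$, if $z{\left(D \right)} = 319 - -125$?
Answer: $\sqrt{191219} \approx 437.29$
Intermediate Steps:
$z{\left(D \right)} = 444$ ($z{\left(D \right)} = 319 + 125 = 444$)
$\sqrt{190775 + z{\left(-497 \right)}} = \sqrt{190775 + 444} = \sqrt{191219}$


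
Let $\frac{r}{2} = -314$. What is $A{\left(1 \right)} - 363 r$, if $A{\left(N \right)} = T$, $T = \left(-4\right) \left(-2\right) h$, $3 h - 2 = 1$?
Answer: $227972$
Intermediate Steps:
$h = 1$ ($h = \frac{2}{3} + \frac{1}{3} \cdot 1 = \frac{2}{3} + \frac{1}{3} = 1$)
$r = -628$ ($r = 2 \left(-314\right) = -628$)
$T = 8$ ($T = \left(-4\right) \left(-2\right) 1 = 8 \cdot 1 = 8$)
$A{\left(N \right)} = 8$
$A{\left(1 \right)} - 363 r = 8 - -227964 = 8 + 227964 = 227972$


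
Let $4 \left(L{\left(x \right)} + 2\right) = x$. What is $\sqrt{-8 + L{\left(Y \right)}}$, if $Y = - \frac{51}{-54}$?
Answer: $\frac{i \sqrt{1406}}{12} \approx 3.1247 i$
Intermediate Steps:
$Y = \frac{17}{18}$ ($Y = \left(-51\right) \left(- \frac{1}{54}\right) = \frac{17}{18} \approx 0.94444$)
$L{\left(x \right)} = -2 + \frac{x}{4}$
$\sqrt{-8 + L{\left(Y \right)}} = \sqrt{-8 + \left(-2 + \frac{1}{4} \cdot \frac{17}{18}\right)} = \sqrt{-8 + \left(-2 + \frac{17}{72}\right)} = \sqrt{-8 - \frac{127}{72}} = \sqrt{- \frac{703}{72}} = \frac{i \sqrt{1406}}{12}$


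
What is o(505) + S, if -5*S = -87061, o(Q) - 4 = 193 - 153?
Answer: 87281/5 ≈ 17456.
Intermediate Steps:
o(Q) = 44 (o(Q) = 4 + (193 - 153) = 4 + 40 = 44)
S = 87061/5 (S = -⅕*(-87061) = 87061/5 ≈ 17412.)
o(505) + S = 44 + 87061/5 = 87281/5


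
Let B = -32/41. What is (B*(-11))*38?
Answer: 13376/41 ≈ 326.24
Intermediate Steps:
B = -32/41 (B = -32*1/41 = -32/41 ≈ -0.78049)
(B*(-11))*38 = -32/41*(-11)*38 = (352/41)*38 = 13376/41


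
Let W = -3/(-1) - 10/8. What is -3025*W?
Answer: -21175/4 ≈ -5293.8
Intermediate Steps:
W = 7/4 (W = -3*(-1) - 10*⅛ = 3 - 5/4 = 7/4 ≈ 1.7500)
-3025*W = -3025*7/4 = -21175/4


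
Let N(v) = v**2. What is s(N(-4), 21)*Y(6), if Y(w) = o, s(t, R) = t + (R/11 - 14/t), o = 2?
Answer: 1499/44 ≈ 34.068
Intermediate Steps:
s(t, R) = t - 14/t + R/11 (s(t, R) = t + (R*(1/11) - 14/t) = t + (R/11 - 14/t) = t + (-14/t + R/11) = t - 14/t + R/11)
Y(w) = 2
s(N(-4), 21)*Y(6) = ((-4)**2 - 14/((-4)**2) + (1/11)*21)*2 = (16 - 14/16 + 21/11)*2 = (16 - 14*1/16 + 21/11)*2 = (16 - 7/8 + 21/11)*2 = (1499/88)*2 = 1499/44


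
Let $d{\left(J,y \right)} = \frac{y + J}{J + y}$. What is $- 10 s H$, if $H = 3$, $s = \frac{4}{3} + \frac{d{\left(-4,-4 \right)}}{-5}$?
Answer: $-34$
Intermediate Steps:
$d{\left(J,y \right)} = 1$ ($d{\left(J,y \right)} = \frac{J + y}{J + y} = 1$)
$s = \frac{17}{15}$ ($s = \frac{4}{3} + 1 \frac{1}{-5} = 4 \cdot \frac{1}{3} + 1 \left(- \frac{1}{5}\right) = \frac{4}{3} - \frac{1}{5} = \frac{17}{15} \approx 1.1333$)
$- 10 s H = \left(-10\right) \frac{17}{15} \cdot 3 = \left(- \frac{34}{3}\right) 3 = -34$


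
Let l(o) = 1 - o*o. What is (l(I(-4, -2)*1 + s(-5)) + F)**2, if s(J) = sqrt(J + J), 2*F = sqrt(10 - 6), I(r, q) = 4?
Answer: -624 + 64*I*sqrt(10) ≈ -624.0 + 202.39*I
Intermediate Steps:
F = 1 (F = sqrt(10 - 6)/2 = sqrt(4)/2 = (1/2)*2 = 1)
s(J) = sqrt(2)*sqrt(J) (s(J) = sqrt(2*J) = sqrt(2)*sqrt(J))
l(o) = 1 - o**2
(l(I(-4, -2)*1 + s(-5)) + F)**2 = ((1 - (4*1 + sqrt(2)*sqrt(-5))**2) + 1)**2 = ((1 - (4 + sqrt(2)*(I*sqrt(5)))**2) + 1)**2 = ((1 - (4 + I*sqrt(10))**2) + 1)**2 = (2 - (4 + I*sqrt(10))**2)**2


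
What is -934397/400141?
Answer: -934397/400141 ≈ -2.3352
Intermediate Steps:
-934397/400141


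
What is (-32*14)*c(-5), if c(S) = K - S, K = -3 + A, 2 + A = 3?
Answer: -1344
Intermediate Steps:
A = 1 (A = -2 + 3 = 1)
K = -2 (K = -3 + 1 = -2)
c(S) = -2 - S
(-32*14)*c(-5) = (-32*14)*(-2 - 1*(-5)) = -448*(-2 + 5) = -448*3 = -1344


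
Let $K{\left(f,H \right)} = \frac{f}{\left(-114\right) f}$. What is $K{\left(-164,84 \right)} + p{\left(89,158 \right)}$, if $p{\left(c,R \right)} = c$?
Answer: $\frac{10145}{114} \approx 88.991$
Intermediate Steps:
$K{\left(f,H \right)} = - \frac{1}{114}$ ($K{\left(f,H \right)} = f \left(- \frac{1}{114 f}\right) = - \frac{1}{114}$)
$K{\left(-164,84 \right)} + p{\left(89,158 \right)} = - \frac{1}{114} + 89 = \frac{10145}{114}$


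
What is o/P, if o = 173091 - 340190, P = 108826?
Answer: -167099/108826 ≈ -1.5355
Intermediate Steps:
o = -167099
o/P = -167099/108826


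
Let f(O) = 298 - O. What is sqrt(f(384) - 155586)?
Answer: 2*I*sqrt(38918) ≈ 394.55*I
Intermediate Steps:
sqrt(f(384) - 155586) = sqrt((298 - 1*384) - 155586) = sqrt((298 - 384) - 155586) = sqrt(-86 - 155586) = sqrt(-155672) = 2*I*sqrt(38918)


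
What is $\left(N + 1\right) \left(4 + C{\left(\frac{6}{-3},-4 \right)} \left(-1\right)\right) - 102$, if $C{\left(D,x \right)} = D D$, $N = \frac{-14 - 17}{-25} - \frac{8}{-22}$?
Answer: $-102$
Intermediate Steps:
$N = \frac{441}{275}$ ($N = \left(-14 - 17\right) \left(- \frac{1}{25}\right) - - \frac{4}{11} = \left(-31\right) \left(- \frac{1}{25}\right) + \frac{4}{11} = \frac{31}{25} + \frac{4}{11} = \frac{441}{275} \approx 1.6036$)
$C{\left(D,x \right)} = D^{2}$
$\left(N + 1\right) \left(4 + C{\left(\frac{6}{-3},-4 \right)} \left(-1\right)\right) - 102 = \left(\frac{441}{275} + 1\right) \left(4 + \left(\frac{6}{-3}\right)^{2} \left(-1\right)\right) - 102 = \frac{716 \left(4 + \left(6 \left(- \frac{1}{3}\right)\right)^{2} \left(-1\right)\right)}{275} - 102 = \frac{716 \left(4 + \left(-2\right)^{2} \left(-1\right)\right)}{275} - 102 = \frac{716 \left(4 + 4 \left(-1\right)\right)}{275} - 102 = \frac{716 \left(4 - 4\right)}{275} - 102 = \frac{716}{275} \cdot 0 - 102 = 0 - 102 = -102$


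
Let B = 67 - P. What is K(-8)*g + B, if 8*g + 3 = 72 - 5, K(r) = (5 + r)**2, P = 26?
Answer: 113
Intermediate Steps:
B = 41 (B = 67 - 1*26 = 67 - 26 = 41)
g = 8 (g = -3/8 + (72 - 5)/8 = -3/8 + (1/8)*67 = -3/8 + 67/8 = 8)
K(-8)*g + B = (5 - 8)**2*8 + 41 = (-3)**2*8 + 41 = 9*8 + 41 = 72 + 41 = 113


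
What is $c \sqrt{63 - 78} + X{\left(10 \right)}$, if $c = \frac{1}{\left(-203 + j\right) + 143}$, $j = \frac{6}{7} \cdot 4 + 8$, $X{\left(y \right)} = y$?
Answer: $10 - \frac{7 i \sqrt{15}}{340} \approx 10.0 - 0.079738 i$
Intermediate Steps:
$j = \frac{80}{7}$ ($j = 6 \cdot \frac{1}{7} \cdot 4 + 8 = \frac{6}{7} \cdot 4 + 8 = \frac{24}{7} + 8 = \frac{80}{7} \approx 11.429$)
$c = - \frac{7}{340}$ ($c = \frac{1}{\left(-203 + \frac{80}{7}\right) + 143} = \frac{1}{- \frac{1341}{7} + 143} = \frac{1}{- \frac{340}{7}} = - \frac{7}{340} \approx -0.020588$)
$c \sqrt{63 - 78} + X{\left(10 \right)} = - \frac{7 \sqrt{63 - 78}}{340} + 10 = - \frac{7 \sqrt{-15}}{340} + 10 = - \frac{7 i \sqrt{15}}{340} + 10 = 10 - \frac{7 i \sqrt{15}}{340}$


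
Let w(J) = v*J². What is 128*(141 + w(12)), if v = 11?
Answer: 220800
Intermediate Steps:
w(J) = 11*J²
128*(141 + w(12)) = 128*(141 + 11*12²) = 128*(141 + 11*144) = 128*(141 + 1584) = 128*1725 = 220800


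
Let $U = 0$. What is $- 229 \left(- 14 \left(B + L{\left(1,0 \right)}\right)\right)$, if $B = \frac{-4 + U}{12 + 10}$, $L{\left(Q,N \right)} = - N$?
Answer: $- \frac{6412}{11} \approx -582.91$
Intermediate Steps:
$B = - \frac{2}{11}$ ($B = \frac{-4 + 0}{12 + 10} = - \frac{4}{22} = \left(-4\right) \frac{1}{22} = - \frac{2}{11} \approx -0.18182$)
$- 229 \left(- 14 \left(B + L{\left(1,0 \right)}\right)\right) = - 229 \left(- 14 \left(- \frac{2}{11} - 0\right)\right) = - 229 \left(- 14 \left(- \frac{2}{11} + 0\right)\right) = - 229 \left(\left(-14\right) \left(- \frac{2}{11}\right)\right) = \left(-229\right) \frac{28}{11} = - \frac{6412}{11}$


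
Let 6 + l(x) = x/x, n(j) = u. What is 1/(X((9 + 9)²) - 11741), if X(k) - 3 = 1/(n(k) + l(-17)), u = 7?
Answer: -2/23475 ≈ -8.5197e-5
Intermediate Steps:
n(j) = 7
l(x) = -5 (l(x) = -6 + x/x = -6 + 1 = -5)
X(k) = 7/2 (X(k) = 3 + 1/(7 - 5) = 3 + 1/2 = 3 + ½ = 7/2)
1/(X((9 + 9)²) - 11741) = 1/(7/2 - 11741) = 1/(-23475/2) = -2/23475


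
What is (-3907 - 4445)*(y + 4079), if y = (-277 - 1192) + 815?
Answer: -28605600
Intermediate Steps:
y = -654 (y = -1469 + 815 = -654)
(-3907 - 4445)*(y + 4079) = (-3907 - 4445)*(-654 + 4079) = -8352*3425 = -28605600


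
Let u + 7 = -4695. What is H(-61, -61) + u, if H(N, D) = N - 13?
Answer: -4776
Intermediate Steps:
u = -4702 (u = -7 - 4695 = -4702)
H(N, D) = -13 + N
H(-61, -61) + u = (-13 - 61) - 4702 = -74 - 4702 = -4776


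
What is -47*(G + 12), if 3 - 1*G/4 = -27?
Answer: -6204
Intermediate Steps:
G = 120 (G = 12 - 4*(-27) = 12 + 108 = 120)
-47*(G + 12) = -47*(120 + 12) = -47*132 = -6204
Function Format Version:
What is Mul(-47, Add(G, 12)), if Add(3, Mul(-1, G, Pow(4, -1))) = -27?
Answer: -6204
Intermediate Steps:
G = 120 (G = Add(12, Mul(-4, -27)) = Add(12, 108) = 120)
Mul(-47, Add(G, 12)) = Mul(-47, Add(120, 12)) = Mul(-47, 132) = -6204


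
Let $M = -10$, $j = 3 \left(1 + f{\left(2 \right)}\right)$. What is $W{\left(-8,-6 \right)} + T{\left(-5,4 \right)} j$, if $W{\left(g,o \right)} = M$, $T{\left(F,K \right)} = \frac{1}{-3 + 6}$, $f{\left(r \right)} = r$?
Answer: $-7$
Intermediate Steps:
$T{\left(F,K \right)} = \frac{1}{3}$
$j = 9$ ($j = 3 \left(1 + 2\right) = 3 \cdot 3 = 9$)
$W{\left(g,o \right)} = -10$
$W{\left(-8,-6 \right)} + T{\left(-5,4 \right)} j = -10 + \frac{1}{3} \cdot 9 = -10 + 3 = -7$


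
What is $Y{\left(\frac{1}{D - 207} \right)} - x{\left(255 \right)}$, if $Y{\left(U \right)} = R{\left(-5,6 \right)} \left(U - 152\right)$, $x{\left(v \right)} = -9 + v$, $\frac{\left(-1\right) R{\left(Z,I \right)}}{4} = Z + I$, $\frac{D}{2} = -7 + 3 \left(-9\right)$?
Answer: $\frac{99554}{275} \approx 362.01$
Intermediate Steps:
$D = -68$ ($D = 2 \left(-7 + 3 \left(-9\right)\right) = 2 \left(-7 - 27\right) = 2 \left(-34\right) = -68$)
$R{\left(Z,I \right)} = - 4 I - 4 Z$ ($R{\left(Z,I \right)} = - 4 \left(Z + I\right) = - 4 \left(I + Z\right) = - 4 I - 4 Z$)
$Y{\left(U \right)} = 608 - 4 U$ ($Y{\left(U \right)} = \left(\left(-4\right) 6 - -20\right) \left(U - 152\right) = \left(-24 + 20\right) \left(-152 + U\right) = - 4 \left(-152 + U\right) = 608 - 4 U$)
$Y{\left(\frac{1}{D - 207} \right)} - x{\left(255 \right)} = \left(608 - \frac{4}{-68 - 207}\right) - \left(-9 + 255\right) = \left(608 - \frac{4}{-275}\right) - 246 = \left(608 - - \frac{4}{275}\right) - 246 = \left(608 + \frac{4}{275}\right) - 246 = \frac{167204}{275} - 246 = \frac{99554}{275}$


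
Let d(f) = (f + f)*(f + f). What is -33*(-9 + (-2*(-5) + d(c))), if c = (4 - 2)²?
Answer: -2145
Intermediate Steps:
c = 4 (c = 2² = 4)
d(f) = 4*f² (d(f) = (2*f)*(2*f) = 4*f²)
-33*(-9 + (-2*(-5) + d(c))) = -33*(-9 + (-2*(-5) + 4*4²)) = -33*(-9 + (10 + 4*16)) = -33*(-9 + (10 + 64)) = -33*(-9 + 74) = -33*65 = -2145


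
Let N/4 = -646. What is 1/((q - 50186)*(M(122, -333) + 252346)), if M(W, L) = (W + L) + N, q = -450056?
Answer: -1/124835891342 ≈ -8.0105e-12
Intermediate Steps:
N = -2584 (N = 4*(-646) = -2584)
M(W, L) = -2584 + L + W (M(W, L) = (W + L) - 2584 = (L + W) - 2584 = -2584 + L + W)
1/((q - 50186)*(M(122, -333) + 252346)) = 1/((-450056 - 50186)*((-2584 - 333 + 122) + 252346)) = 1/(-500242*(-2795 + 252346)) = 1/(-500242*249551) = 1/(-124835891342) = -1/124835891342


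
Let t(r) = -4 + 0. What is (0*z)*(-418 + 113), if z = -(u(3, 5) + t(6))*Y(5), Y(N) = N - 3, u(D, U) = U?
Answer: 0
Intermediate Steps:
Y(N) = -3 + N
t(r) = -4
z = -2 (z = -(5 - 4)*(-3 + 5) = -2 ≈ -2.0000)
(0*z)*(-418 + 113) = (0*(-2))*(-418 + 113) = 0*(-305) = 0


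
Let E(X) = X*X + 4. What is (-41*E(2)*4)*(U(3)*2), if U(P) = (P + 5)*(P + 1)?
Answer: -83968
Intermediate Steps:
E(X) = 4 + X**2 (E(X) = X**2 + 4 = 4 + X**2)
U(P) = (1 + P)*(5 + P) (U(P) = (5 + P)*(1 + P) = (1 + P)*(5 + P))
(-41*E(2)*4)*(U(3)*2) = (-41*(4 + 2**2)*4)*((5 + 3**2 + 6*3)*2) = (-41*(4 + 4)*4)*((5 + 9 + 18)*2) = (-328*4)*(32*2) = -41*32*64 = -1312*64 = -83968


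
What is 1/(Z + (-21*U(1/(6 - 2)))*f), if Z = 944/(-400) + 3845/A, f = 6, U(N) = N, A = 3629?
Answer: -181450/5951647 ≈ -0.030487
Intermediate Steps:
Z = -117986/90725 (Z = 944/(-400) + 3845/3629 = 944*(-1/400) + 3845*(1/3629) = -59/25 + 3845/3629 = -117986/90725 ≈ -1.3005)
1/(Z + (-21*U(1/(6 - 2)))*f) = 1/(-117986/90725 - 21/(6 - 2)*6) = 1/(-117986/90725 - 21/4*6) = 1/(-117986/90725 - 63/2) = 1/(-5951647/181450) = -181450/5951647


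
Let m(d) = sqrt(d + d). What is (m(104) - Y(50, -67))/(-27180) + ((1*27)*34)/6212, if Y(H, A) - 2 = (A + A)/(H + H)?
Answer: 103980583/703509000 - sqrt(13)/6795 ≈ 0.14727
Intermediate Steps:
Y(H, A) = 2 + A/H (Y(H, A) = 2 + (A + A)/(H + H) = 2 + (2*A)/((2*H)) = 2 + (2*A)*(1/(2*H)) = 2 + A/H)
m(d) = sqrt(2)*sqrt(d) (m(d) = sqrt(2*d) = sqrt(2)*sqrt(d))
(m(104) - Y(50, -67))/(-27180) + ((1*27)*34)/6212 = (sqrt(2)*sqrt(104) - (2 - 67/50))/(-27180) + ((1*27)*34)/6212 = (sqrt(2)*(2*sqrt(26)) - (2 - 67*1/50))*(-1/27180) + (27*34)*(1/6212) = (4*sqrt(13) - (2 - 67/50))*(-1/27180) + 918*(1/6212) = (4*sqrt(13) - 1*33/50)*(-1/27180) + 459/3106 = (4*sqrt(13) - 33/50)*(-1/27180) + 459/3106 = (-33/50 + 4*sqrt(13))*(-1/27180) + 459/3106 = (11/453000 - sqrt(13)/6795) + 459/3106 = 103980583/703509000 - sqrt(13)/6795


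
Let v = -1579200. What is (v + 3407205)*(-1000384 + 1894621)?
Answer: 1634669707185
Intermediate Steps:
(v + 3407205)*(-1000384 + 1894621) = (-1579200 + 3407205)*(-1000384 + 1894621) = 1828005*894237 = 1634669707185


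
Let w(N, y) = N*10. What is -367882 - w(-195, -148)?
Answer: -365932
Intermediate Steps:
w(N, y) = 10*N
-367882 - w(-195, -148) = -367882 - 10*(-195) = -367882 - 1*(-1950) = -367882 + 1950 = -365932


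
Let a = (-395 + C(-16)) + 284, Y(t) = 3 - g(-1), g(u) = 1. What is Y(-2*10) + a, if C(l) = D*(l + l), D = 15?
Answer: -589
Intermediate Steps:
C(l) = 30*l (C(l) = 15*(l + l) = 15*(2*l) = 30*l)
Y(t) = 2 (Y(t) = 3 - 1*1 = 3 - 1 = 2)
a = -591 (a = (-395 + 30*(-16)) + 284 = (-395 - 480) + 284 = -875 + 284 = -591)
Y(-2*10) + a = 2 - 591 = -589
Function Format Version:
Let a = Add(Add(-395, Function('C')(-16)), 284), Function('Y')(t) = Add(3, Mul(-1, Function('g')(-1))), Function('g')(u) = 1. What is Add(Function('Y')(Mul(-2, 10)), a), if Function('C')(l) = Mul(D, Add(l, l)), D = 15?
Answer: -589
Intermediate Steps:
Function('C')(l) = Mul(30, l) (Function('C')(l) = Mul(15, Add(l, l)) = Mul(15, Mul(2, l)) = Mul(30, l))
Function('Y')(t) = 2 (Function('Y')(t) = Add(3, Mul(-1, 1)) = Add(3, -1) = 2)
a = -591 (a = Add(Add(-395, Mul(30, -16)), 284) = Add(Add(-395, -480), 284) = Add(-875, 284) = -591)
Add(Function('Y')(Mul(-2, 10)), a) = Add(2, -591) = -589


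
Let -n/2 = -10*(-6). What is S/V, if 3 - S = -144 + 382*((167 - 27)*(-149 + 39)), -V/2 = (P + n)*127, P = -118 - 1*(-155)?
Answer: 5882947/21082 ≈ 279.05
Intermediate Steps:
P = 37 (P = -118 + 155 = 37)
n = -120 (n = -(-20)*(-6) = -2*60 = -120)
V = 21082 (V = -2*(37 - 120)*127 = -(-166)*127 = -2*(-10541) = 21082)
S = 5882947 (S = 3 - (-144 + 382*((167 - 27)*(-149 + 39))) = 3 - (-144 + 382*(140*(-110))) = 3 - (-144 + 382*(-15400)) = 3 - (-144 - 5882800) = 3 - 1*(-5882944) = 3 + 5882944 = 5882947)
S/V = 5882947/21082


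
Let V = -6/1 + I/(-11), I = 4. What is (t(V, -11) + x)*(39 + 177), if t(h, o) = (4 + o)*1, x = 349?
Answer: 73872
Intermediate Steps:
V = -70/11 (V = -6/1 + 4/(-11) = -6*1 + 4*(-1/11) = -6 - 4/11 = -70/11 ≈ -6.3636)
t(h, o) = 4 + o
(t(V, -11) + x)*(39 + 177) = ((4 - 11) + 349)*(39 + 177) = (-7 + 349)*216 = 342*216 = 73872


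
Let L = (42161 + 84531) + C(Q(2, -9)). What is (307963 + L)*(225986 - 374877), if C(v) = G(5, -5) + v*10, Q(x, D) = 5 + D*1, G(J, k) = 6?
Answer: -64711155311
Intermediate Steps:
Q(x, D) = 5 + D
C(v) = 6 + 10*v (C(v) = 6 + v*10 = 6 + 10*v)
L = 126658 (L = (42161 + 84531) + (6 + 10*(5 - 9)) = 126692 + (6 + 10*(-4)) = 126692 + (6 - 40) = 126692 - 34 = 126658)
(307963 + L)*(225986 - 374877) = (307963 + 126658)*(225986 - 374877) = 434621*(-148891) = -64711155311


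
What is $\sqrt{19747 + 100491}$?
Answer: $\sqrt{120238} \approx 346.75$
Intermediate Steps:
$\sqrt{19747 + 100491} = \sqrt{120238}$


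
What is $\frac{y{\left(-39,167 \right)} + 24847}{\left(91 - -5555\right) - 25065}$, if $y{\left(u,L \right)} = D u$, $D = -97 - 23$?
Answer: $- \frac{29527}{19419} \approx -1.5205$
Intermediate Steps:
$D = -120$ ($D = -97 - 23 = -120$)
$y{\left(u,L \right)} = - 120 u$
$\frac{y{\left(-39,167 \right)} + 24847}{\left(91 - -5555\right) - 25065} = \frac{\left(-120\right) \left(-39\right) + 24847}{\left(91 - -5555\right) - 25065} = \frac{4680 + 24847}{\left(91 + 5555\right) - 25065} = \frac{29527}{5646 - 25065} = \frac{29527}{-19419} = 29527 \left(- \frac{1}{19419}\right) = - \frac{29527}{19419}$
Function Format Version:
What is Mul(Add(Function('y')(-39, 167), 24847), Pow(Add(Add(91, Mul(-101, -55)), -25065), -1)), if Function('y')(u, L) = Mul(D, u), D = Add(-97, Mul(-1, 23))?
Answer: Rational(-29527, 19419) ≈ -1.5205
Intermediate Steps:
D = -120 (D = Add(-97, -23) = -120)
Function('y')(u, L) = Mul(-120, u)
Mul(Add(Function('y')(-39, 167), 24847), Pow(Add(Add(91, Mul(-101, -55)), -25065), -1)) = Mul(Add(Mul(-120, -39), 24847), Pow(Add(Add(91, Mul(-101, -55)), -25065), -1)) = Mul(Add(4680, 24847), Pow(Add(Add(91, 5555), -25065), -1)) = Mul(29527, Pow(Add(5646, -25065), -1)) = Mul(29527, Pow(-19419, -1)) = Mul(29527, Rational(-1, 19419)) = Rational(-29527, 19419)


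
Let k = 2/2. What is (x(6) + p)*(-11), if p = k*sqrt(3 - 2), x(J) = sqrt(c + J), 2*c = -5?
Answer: -11 - 11*sqrt(14)/2 ≈ -31.579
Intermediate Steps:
c = -5/2 (c = (1/2)*(-5) = -5/2 ≈ -2.5000)
x(J) = sqrt(-5/2 + J)
k = 1 (k = 2*(1/2) = 1)
p = 1 (p = 1*sqrt(3 - 2) = 1*sqrt(1) = 1*1 = 1)
(x(6) + p)*(-11) = (sqrt(-10 + 4*6)/2 + 1)*(-11) = (sqrt(-10 + 24)/2 + 1)*(-11) = (sqrt(14)/2 + 1)*(-11) = (1 + sqrt(14)/2)*(-11) = -11 - 11*sqrt(14)/2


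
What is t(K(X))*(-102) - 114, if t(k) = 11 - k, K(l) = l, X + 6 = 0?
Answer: -1848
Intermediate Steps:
X = -6 (X = -6 + 0 = -6)
t(K(X))*(-102) - 114 = (11 - 1*(-6))*(-102) - 114 = (11 + 6)*(-102) - 114 = 17*(-102) - 114 = -1734 - 114 = -1848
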